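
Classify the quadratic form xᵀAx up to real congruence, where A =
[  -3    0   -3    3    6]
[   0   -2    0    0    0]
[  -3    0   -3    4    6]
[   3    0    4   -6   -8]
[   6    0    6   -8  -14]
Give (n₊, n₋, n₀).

Answer: (1, 4, 0)

Derivation:
step 0: pivot -3 → sign −
step 1: pivot -2 → sign −
step 2: pivot -3 → sign −
step 3: pivot 1/3 → sign +
step 4: pivot -2 → sign −
signature = (1, 4, 0)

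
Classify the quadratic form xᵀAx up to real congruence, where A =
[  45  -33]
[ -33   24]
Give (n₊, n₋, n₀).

step 0: pivot 45 → sign +
step 1: pivot -1/5 → sign −
signature = (1, 1, 0)

Answer: (1, 1, 0)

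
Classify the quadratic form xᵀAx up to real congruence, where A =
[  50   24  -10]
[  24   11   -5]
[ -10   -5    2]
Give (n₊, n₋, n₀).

step 0: pivot 50 → sign +
step 1: pivot -13/25 → sign −
step 2: pivot 1/13 → sign +
signature = (2, 1, 0)

Answer: (2, 1, 0)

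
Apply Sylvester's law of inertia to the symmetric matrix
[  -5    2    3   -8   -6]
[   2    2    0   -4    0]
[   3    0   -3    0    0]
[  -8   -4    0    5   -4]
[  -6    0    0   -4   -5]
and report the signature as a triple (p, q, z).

Answer: (2, 2, 1)

Derivation:
step 0: pivot -5 → sign −
step 1: pivot 14/5 → sign +
step 2: pivot -12/7 → sign −
step 3: pivot 1 → sign +
step 4: row/col 4 already zero → sign 0
signature = (2, 2, 1)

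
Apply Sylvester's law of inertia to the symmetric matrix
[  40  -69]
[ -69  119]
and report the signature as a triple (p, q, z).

Answer: (1, 1, 0)

Derivation:
step 0: pivot 40 → sign +
step 1: pivot -1/40 → sign −
signature = (1, 1, 0)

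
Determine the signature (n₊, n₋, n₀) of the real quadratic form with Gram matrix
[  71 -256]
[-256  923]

Answer: (1, 1, 0)

Derivation:
step 0: pivot 71 → sign +
step 1: pivot -3/71 → sign −
signature = (1, 1, 0)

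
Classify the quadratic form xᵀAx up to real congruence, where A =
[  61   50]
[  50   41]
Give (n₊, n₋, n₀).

Answer: (2, 0, 0)

Derivation:
step 0: pivot 61 → sign +
step 1: pivot 1/61 → sign +
signature = (2, 0, 0)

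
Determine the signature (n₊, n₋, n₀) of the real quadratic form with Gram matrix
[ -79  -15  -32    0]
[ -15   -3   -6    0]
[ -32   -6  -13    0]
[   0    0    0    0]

step 0: pivot -79 → sign −
step 1: pivot -12/79 → sign −
step 2: row/col 2 already zero → sign 0
step 3: row/col 3 already zero → sign 0
signature = (0, 2, 2)

Answer: (0, 2, 2)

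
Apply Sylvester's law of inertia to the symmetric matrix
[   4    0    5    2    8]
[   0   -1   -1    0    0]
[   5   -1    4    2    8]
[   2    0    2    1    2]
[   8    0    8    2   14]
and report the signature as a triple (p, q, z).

step 0: pivot 4 → sign +
step 1: pivot -1 → sign −
step 2: pivot -5/4 → sign −
step 3: pivot 1/5 → sign +
step 4: pivot -6 → sign −
signature = (2, 3, 0)

Answer: (2, 3, 0)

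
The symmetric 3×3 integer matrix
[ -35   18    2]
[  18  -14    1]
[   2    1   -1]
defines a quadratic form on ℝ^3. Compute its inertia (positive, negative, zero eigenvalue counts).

Answer: (0, 3, 0)

Derivation:
step 0: pivot -35 → sign −
step 1: pivot -166/35 → sign −
step 2: pivot -3/166 → sign −
signature = (0, 3, 0)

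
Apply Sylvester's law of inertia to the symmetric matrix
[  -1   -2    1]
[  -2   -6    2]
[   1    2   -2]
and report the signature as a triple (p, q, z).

step 0: pivot -1 → sign −
step 1: pivot -2 → sign −
step 2: pivot -1 → sign −
signature = (0, 3, 0)

Answer: (0, 3, 0)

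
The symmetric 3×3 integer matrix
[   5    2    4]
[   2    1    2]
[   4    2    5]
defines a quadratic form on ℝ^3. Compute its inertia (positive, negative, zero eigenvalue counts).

Answer: (3, 0, 0)

Derivation:
step 0: pivot 5 → sign +
step 1: pivot 1/5 → sign +
step 2: pivot 1 → sign +
signature = (3, 0, 0)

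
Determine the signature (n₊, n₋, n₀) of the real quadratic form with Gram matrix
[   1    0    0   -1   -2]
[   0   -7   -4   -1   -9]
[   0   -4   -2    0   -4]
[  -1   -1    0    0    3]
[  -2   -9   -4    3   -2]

step 0: pivot 1 → sign +
step 1: pivot -7 → sign −
step 2: pivot 2/7 → sign +
step 3: pivot -2 → sign −
step 4: pivot 1 → sign +
signature = (3, 2, 0)

Answer: (3, 2, 0)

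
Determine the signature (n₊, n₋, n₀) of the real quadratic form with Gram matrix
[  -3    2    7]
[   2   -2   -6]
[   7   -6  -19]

step 0: pivot -3 → sign −
step 1: pivot -2/3 → sign −
step 2: row/col 2 already zero → sign 0
signature = (0, 2, 1)

Answer: (0, 2, 1)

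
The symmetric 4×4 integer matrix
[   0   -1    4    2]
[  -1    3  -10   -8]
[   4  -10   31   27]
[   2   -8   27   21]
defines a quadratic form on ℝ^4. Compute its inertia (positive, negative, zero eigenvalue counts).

Answer: (2, 2, 0)

Derivation:
step 0: pivot 3 → sign +
step 1: pivot -1/3 → sign −
step 2: pivot -1 → sign −
step 3: pivot 2 → sign +
signature = (2, 2, 0)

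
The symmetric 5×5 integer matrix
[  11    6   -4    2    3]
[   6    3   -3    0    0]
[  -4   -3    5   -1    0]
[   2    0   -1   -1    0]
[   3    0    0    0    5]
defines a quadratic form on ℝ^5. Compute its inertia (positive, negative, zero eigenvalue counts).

step 0: pivot 11 → sign +
step 1: pivot -3/11 → sign −
step 2: pivot 6 → sign +
step 3: pivot 3/2 → sign +
step 4: pivot 2 → sign +
signature = (4, 1, 0)

Answer: (4, 1, 0)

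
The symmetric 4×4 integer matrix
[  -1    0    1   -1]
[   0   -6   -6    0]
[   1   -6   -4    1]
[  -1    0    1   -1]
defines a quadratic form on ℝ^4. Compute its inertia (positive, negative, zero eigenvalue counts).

step 0: pivot -1 → sign −
step 1: pivot -6 → sign −
step 2: pivot 3 → sign +
step 3: row/col 3 already zero → sign 0
signature = (1, 2, 1)

Answer: (1, 2, 1)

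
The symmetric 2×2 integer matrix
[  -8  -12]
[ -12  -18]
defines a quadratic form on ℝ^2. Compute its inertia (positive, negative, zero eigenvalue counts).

step 0: pivot -8 → sign −
step 1: row/col 1 already zero → sign 0
signature = (0, 1, 1)

Answer: (0, 1, 1)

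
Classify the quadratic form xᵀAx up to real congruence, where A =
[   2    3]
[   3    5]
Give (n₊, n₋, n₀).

Answer: (2, 0, 0)

Derivation:
step 0: pivot 2 → sign +
step 1: pivot 1/2 → sign +
signature = (2, 0, 0)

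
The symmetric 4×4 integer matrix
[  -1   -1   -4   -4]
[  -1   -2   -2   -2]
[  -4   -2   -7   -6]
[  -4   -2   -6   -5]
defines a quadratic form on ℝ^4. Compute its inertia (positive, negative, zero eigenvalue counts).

Answer: (1, 3, 0)

Derivation:
step 0: pivot -1 → sign −
step 1: pivot -1 → sign −
step 2: pivot 13 → sign +
step 3: pivot -1/13 → sign −
signature = (1, 3, 0)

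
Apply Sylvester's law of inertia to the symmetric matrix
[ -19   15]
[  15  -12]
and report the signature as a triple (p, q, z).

Answer: (0, 2, 0)

Derivation:
step 0: pivot -19 → sign −
step 1: pivot -3/19 → sign −
signature = (0, 2, 0)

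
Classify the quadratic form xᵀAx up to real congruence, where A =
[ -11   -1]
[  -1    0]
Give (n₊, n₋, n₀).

Answer: (1, 1, 0)

Derivation:
step 0: pivot -11 → sign −
step 1: pivot 1/11 → sign +
signature = (1, 1, 0)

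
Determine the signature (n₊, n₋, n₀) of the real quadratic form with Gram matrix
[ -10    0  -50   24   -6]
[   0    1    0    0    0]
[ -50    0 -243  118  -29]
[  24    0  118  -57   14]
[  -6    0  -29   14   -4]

Answer: (3, 2, 0)

Derivation:
step 0: pivot -10 → sign −
step 1: pivot 1 → sign +
step 2: pivot 7 → sign +
step 3: pivot 1/35 → sign +
step 4: pivot -1 → sign −
signature = (3, 2, 0)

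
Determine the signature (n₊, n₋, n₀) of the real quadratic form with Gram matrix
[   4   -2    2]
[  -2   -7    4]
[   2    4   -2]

Answer: (2, 1, 0)

Derivation:
step 0: pivot 4 → sign +
step 1: pivot -8 → sign −
step 2: pivot 1/8 → sign +
signature = (2, 1, 0)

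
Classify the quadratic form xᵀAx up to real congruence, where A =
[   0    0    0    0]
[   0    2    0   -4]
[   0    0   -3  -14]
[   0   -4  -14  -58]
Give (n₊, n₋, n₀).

Answer: (1, 2, 1)

Derivation:
step 0: pivot 2 → sign +
step 1: pivot -3 → sign −
step 2: pivot -2/3 → sign −
step 3: row/col 3 already zero → sign 0
signature = (1, 2, 1)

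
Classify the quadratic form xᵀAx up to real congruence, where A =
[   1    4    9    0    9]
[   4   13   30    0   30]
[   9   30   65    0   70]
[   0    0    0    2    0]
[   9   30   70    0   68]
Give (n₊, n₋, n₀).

step 0: pivot 1 → sign +
step 1: pivot -3 → sign −
step 2: pivot -4 → sign −
step 3: pivot 2 → sign +
step 4: pivot -3/4 → sign −
signature = (2, 3, 0)

Answer: (2, 3, 0)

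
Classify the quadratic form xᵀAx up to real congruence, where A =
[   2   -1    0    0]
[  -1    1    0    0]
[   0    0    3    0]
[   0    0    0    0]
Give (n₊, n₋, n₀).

step 0: pivot 2 → sign +
step 1: pivot 1/2 → sign +
step 2: pivot 3 → sign +
step 3: row/col 3 already zero → sign 0
signature = (3, 0, 1)

Answer: (3, 0, 1)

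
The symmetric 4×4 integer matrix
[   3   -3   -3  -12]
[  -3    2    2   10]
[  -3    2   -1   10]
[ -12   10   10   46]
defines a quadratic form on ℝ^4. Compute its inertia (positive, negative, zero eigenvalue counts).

Answer: (2, 2, 0)

Derivation:
step 0: pivot 3 → sign +
step 1: pivot -1 → sign −
step 2: pivot -3 → sign −
step 3: pivot 2 → sign +
signature = (2, 2, 0)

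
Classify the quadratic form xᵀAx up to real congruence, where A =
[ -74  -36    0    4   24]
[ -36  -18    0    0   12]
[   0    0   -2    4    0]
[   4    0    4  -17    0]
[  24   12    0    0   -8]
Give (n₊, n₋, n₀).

Answer: (0, 4, 1)

Derivation:
step 0: pivot -74 → sign −
step 1: pivot -18/37 → sign −
step 2: pivot -2 → sign −
step 3: pivot -1 → sign −
step 4: row/col 4 already zero → sign 0
signature = (0, 4, 1)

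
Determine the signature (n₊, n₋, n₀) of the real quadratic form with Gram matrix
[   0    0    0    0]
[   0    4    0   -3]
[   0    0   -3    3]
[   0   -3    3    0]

Answer: (2, 1, 1)

Derivation:
step 0: pivot 4 → sign +
step 1: pivot -3 → sign −
step 2: pivot 3/4 → sign +
step 3: row/col 3 already zero → sign 0
signature = (2, 1, 1)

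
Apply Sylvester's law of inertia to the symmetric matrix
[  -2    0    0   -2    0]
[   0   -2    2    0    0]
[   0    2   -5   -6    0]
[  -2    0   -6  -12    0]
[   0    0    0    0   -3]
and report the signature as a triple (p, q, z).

Answer: (1, 4, 0)

Derivation:
step 0: pivot -2 → sign −
step 1: pivot -2 → sign −
step 2: pivot -3 → sign −
step 3: pivot 2 → sign +
step 4: pivot -3 → sign −
signature = (1, 4, 0)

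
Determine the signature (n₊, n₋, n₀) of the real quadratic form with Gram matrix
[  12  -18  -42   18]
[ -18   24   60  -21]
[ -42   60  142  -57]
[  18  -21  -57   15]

step 0: pivot 12 → sign +
step 1: pivot -3 → sign −
step 2: pivot -2 → sign −
step 3: row/col 3 already zero → sign 0
signature = (1, 2, 1)

Answer: (1, 2, 1)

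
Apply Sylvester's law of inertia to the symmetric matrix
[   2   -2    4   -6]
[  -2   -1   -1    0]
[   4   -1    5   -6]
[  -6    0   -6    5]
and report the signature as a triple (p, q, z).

step 0: pivot 2 → sign +
step 1: pivot -3 → sign −
step 2: pivot -1 → sign −
step 3: row/col 3 already zero → sign 0
signature = (1, 2, 1)

Answer: (1, 2, 1)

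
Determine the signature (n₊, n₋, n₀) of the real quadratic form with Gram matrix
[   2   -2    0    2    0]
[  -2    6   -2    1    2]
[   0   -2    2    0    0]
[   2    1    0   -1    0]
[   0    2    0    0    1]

Answer: (4, 1, 0)

Derivation:
step 0: pivot 2 → sign +
step 1: pivot 4 → sign +
step 2: pivot 1 → sign +
step 3: pivot -15/2 → sign −
step 4: pivot 1/5 → sign +
signature = (4, 1, 0)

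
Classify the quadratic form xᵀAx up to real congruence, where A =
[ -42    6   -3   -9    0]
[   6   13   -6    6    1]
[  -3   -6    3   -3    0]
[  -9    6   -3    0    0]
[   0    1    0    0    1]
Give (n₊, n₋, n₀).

step 0: pivot -42 → sign −
step 1: pivot 97/7 → sign +
step 2: pivot 45/194 → sign +
step 3: pivot 1/5 → sign +
step 4: row/col 4 already zero → sign 0
signature = (3, 1, 1)

Answer: (3, 1, 1)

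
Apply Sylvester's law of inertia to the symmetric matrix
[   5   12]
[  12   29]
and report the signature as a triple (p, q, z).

Answer: (2, 0, 0)

Derivation:
step 0: pivot 5 → sign +
step 1: pivot 1/5 → sign +
signature = (2, 0, 0)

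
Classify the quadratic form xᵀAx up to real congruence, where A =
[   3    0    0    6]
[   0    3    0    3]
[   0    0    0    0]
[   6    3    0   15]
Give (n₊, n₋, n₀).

Answer: (2, 0, 2)

Derivation:
step 0: pivot 3 → sign +
step 1: pivot 3 → sign +
step 2: row/col 2 already zero → sign 0
step 3: row/col 3 already zero → sign 0
signature = (2, 0, 2)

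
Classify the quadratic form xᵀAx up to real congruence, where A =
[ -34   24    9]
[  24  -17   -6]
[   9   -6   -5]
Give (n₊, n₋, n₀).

step 0: pivot -34 → sign −
step 1: pivot -1/17 → sign −
step 2: pivot -1/2 → sign −
signature = (0, 3, 0)

Answer: (0, 3, 0)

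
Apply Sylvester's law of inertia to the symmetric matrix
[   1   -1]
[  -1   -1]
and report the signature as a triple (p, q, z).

step 0: pivot 1 → sign +
step 1: pivot -2 → sign −
signature = (1, 1, 0)

Answer: (1, 1, 0)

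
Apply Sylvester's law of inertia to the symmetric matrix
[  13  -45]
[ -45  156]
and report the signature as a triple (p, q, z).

Answer: (2, 0, 0)

Derivation:
step 0: pivot 13 → sign +
step 1: pivot 3/13 → sign +
signature = (2, 0, 0)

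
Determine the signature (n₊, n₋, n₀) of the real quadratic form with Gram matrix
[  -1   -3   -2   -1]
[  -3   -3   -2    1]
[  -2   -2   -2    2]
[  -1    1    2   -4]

Answer: (1, 3, 0)

Derivation:
step 0: pivot -1 → sign −
step 1: pivot 6 → sign +
step 2: pivot -2/3 → sign −
step 3: pivot -3 → sign −
signature = (1, 3, 0)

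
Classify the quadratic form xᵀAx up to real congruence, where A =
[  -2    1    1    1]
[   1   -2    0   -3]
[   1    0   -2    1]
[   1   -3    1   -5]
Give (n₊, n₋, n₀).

Answer: (0, 3, 1)

Derivation:
step 0: pivot -2 → sign −
step 1: pivot -3/2 → sign −
step 2: pivot -4/3 → sign −
step 3: row/col 3 already zero → sign 0
signature = (0, 3, 1)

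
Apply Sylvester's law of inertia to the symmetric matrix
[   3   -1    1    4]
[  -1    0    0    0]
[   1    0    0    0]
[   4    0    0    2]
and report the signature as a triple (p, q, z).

step 0: pivot 3 → sign +
step 1: pivot -1/3 → sign −
step 2: pivot 2 → sign +
step 3: row/col 3 already zero → sign 0
signature = (2, 1, 1)

Answer: (2, 1, 1)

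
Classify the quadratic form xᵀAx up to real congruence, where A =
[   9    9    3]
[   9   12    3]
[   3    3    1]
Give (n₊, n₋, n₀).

step 0: pivot 9 → sign +
step 1: pivot 3 → sign +
step 2: row/col 2 already zero → sign 0
signature = (2, 0, 1)

Answer: (2, 0, 1)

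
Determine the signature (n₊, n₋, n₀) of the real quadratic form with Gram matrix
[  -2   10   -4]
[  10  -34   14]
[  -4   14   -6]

step 0: pivot -2 → sign −
step 1: pivot 16 → sign +
step 2: pivot -1/4 → sign −
signature = (1, 2, 0)

Answer: (1, 2, 0)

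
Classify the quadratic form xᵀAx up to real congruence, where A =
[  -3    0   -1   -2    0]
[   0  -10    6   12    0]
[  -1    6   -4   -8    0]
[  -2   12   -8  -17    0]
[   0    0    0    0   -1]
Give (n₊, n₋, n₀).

step 0: pivot -3 → sign −
step 1: pivot -10 → sign −
step 2: pivot -1/15 → sign −
step 3: pivot -1 → sign −
step 4: pivot -1 → sign −
signature = (0, 5, 0)

Answer: (0, 5, 0)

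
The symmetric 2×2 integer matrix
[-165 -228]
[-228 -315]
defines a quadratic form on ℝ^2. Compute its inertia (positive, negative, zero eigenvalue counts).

Answer: (1, 1, 0)

Derivation:
step 0: pivot -165 → sign −
step 1: pivot 3/55 → sign +
signature = (1, 1, 0)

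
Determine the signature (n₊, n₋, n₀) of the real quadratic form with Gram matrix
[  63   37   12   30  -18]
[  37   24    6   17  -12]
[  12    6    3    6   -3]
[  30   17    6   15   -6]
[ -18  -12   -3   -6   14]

Answer: (4, 1, 0)

Derivation:
step 0: pivot 63 → sign +
step 1: pivot 143/63 → sign +
step 2: pivot 3/13 → sign +
step 3: pivot 6/11 → sign +
step 4: pivot -1 → sign −
signature = (4, 1, 0)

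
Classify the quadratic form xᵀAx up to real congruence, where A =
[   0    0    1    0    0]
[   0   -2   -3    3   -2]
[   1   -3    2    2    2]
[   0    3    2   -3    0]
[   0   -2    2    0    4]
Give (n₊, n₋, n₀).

Answer: (2, 2, 1)

Derivation:
step 0: pivot -2 → sign −
step 1: pivot 13/2 → sign +
step 2: pivot -2/13 → sign −
step 3: pivot 3/2 → sign +
step 4: row/col 4 already zero → sign 0
signature = (2, 2, 1)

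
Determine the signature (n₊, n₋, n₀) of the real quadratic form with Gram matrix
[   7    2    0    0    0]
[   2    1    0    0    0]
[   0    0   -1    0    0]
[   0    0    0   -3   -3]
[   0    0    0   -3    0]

Answer: (3, 2, 0)

Derivation:
step 0: pivot 7 → sign +
step 1: pivot 3/7 → sign +
step 2: pivot -1 → sign −
step 3: pivot -3 → sign −
step 4: pivot 3 → sign +
signature = (3, 2, 0)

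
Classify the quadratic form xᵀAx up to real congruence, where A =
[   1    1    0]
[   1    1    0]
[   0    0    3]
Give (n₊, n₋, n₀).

Answer: (2, 0, 1)

Derivation:
step 0: pivot 1 → sign +
step 1: pivot 3 → sign +
step 2: row/col 2 already zero → sign 0
signature = (2, 0, 1)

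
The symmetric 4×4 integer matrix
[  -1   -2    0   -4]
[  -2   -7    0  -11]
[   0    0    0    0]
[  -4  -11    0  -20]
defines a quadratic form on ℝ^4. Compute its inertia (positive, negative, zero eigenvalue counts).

step 0: pivot -1 → sign −
step 1: pivot -3 → sign −
step 2: pivot -1 → sign −
step 3: row/col 3 already zero → sign 0
signature = (0, 3, 1)

Answer: (0, 3, 1)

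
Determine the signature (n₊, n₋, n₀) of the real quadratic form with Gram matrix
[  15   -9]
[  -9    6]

step 0: pivot 15 → sign +
step 1: pivot 3/5 → sign +
signature = (2, 0, 0)

Answer: (2, 0, 0)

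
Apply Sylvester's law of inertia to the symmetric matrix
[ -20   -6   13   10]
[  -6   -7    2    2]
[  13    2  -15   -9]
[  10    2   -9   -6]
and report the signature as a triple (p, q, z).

step 0: pivot -20 → sign −
step 1: pivot -26/5 → sign −
step 2: pivot -609/104 → sign −
step 3: pivot -6/203 → sign −
signature = (0, 4, 0)

Answer: (0, 4, 0)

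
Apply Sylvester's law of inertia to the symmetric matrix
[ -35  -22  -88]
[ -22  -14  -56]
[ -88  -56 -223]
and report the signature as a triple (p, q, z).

Answer: (1, 2, 0)

Derivation:
step 0: pivot -35 → sign −
step 1: pivot -6/35 → sign −
step 2: pivot 1 → sign +
signature = (1, 2, 0)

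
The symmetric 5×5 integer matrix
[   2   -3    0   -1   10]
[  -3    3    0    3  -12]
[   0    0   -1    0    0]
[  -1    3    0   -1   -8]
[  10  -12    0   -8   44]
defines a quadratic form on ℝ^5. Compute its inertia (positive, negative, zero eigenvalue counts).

Answer: (1, 2, 2)

Derivation:
step 0: pivot 2 → sign +
step 1: pivot -3/2 → sign −
step 2: pivot -1 → sign −
step 3: row/col 3 already zero → sign 0
step 4: row/col 4 already zero → sign 0
signature = (1, 2, 2)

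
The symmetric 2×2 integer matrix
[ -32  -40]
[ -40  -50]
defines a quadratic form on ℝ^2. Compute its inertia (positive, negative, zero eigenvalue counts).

step 0: pivot -32 → sign −
step 1: row/col 1 already zero → sign 0
signature = (0, 1, 1)

Answer: (0, 1, 1)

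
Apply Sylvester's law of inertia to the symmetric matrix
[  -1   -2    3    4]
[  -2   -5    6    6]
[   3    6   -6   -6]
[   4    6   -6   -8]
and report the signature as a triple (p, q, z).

Answer: (1, 2, 1)

Derivation:
step 0: pivot -1 → sign −
step 1: pivot -1 → sign −
step 2: pivot 3 → sign +
step 3: row/col 3 already zero → sign 0
signature = (1, 2, 1)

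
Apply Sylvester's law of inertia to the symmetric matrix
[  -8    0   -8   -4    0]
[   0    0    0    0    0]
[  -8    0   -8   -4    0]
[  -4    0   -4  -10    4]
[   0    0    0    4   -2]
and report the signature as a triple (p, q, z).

Answer: (0, 2, 3)

Derivation:
step 0: pivot -8 → sign −
step 1: pivot -8 → sign −
step 2: row/col 2 already zero → sign 0
step 3: row/col 3 already zero → sign 0
step 4: row/col 4 already zero → sign 0
signature = (0, 2, 3)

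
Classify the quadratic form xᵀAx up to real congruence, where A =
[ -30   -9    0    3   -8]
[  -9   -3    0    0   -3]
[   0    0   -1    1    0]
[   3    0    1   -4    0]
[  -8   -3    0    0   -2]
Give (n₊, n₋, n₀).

Answer: (1, 4, 0)

Derivation:
step 0: pivot -30 → sign −
step 1: pivot -3/10 → sign −
step 2: pivot -1 → sign −
step 3: pivot 4/3 → sign +
step 4: pivot -3/4 → sign −
signature = (1, 4, 0)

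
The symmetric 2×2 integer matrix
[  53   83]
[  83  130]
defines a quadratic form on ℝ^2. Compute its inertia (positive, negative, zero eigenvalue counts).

step 0: pivot 53 → sign +
step 1: pivot 1/53 → sign +
signature = (2, 0, 0)

Answer: (2, 0, 0)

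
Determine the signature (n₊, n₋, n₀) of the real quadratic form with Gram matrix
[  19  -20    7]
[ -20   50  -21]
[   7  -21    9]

step 0: pivot 19 → sign +
step 1: pivot 550/19 → sign +
step 2: pivot 1/550 → sign +
signature = (3, 0, 0)

Answer: (3, 0, 0)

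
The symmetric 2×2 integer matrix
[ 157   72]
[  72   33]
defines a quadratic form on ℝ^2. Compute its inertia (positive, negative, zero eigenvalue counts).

step 0: pivot 157 → sign +
step 1: pivot -3/157 → sign −
signature = (1, 1, 0)

Answer: (1, 1, 0)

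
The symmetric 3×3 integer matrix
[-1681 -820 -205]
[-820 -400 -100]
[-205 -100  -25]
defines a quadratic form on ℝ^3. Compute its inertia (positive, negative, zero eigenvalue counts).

Answer: (0, 1, 2)

Derivation:
step 0: pivot -1681 → sign −
step 1: row/col 1 already zero → sign 0
step 2: row/col 2 already zero → sign 0
signature = (0, 1, 2)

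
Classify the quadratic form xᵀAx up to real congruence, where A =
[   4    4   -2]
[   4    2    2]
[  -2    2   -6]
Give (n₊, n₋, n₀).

step 0: pivot 4 → sign +
step 1: pivot -2 → sign −
step 2: pivot 1 → sign +
signature = (2, 1, 0)

Answer: (2, 1, 0)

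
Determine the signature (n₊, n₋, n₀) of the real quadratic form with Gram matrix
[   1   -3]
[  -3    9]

step 0: pivot 1 → sign +
step 1: row/col 1 already zero → sign 0
signature = (1, 0, 1)

Answer: (1, 0, 1)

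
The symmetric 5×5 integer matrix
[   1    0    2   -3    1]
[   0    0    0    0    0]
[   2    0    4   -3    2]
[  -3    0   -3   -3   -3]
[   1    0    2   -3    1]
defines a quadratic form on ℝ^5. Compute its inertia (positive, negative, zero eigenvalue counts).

Answer: (2, 1, 2)

Derivation:
step 0: pivot 1 → sign +
step 1: pivot -12 → sign −
step 2: pivot 3/4 → sign +
step 3: row/col 3 already zero → sign 0
step 4: row/col 4 already zero → sign 0
signature = (2, 1, 2)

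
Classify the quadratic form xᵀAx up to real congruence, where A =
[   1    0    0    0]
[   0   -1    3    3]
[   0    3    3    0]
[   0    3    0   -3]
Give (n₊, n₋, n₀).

Answer: (2, 2, 0)

Derivation:
step 0: pivot 1 → sign +
step 1: pivot -1 → sign −
step 2: pivot 12 → sign +
step 3: pivot -3/4 → sign −
signature = (2, 2, 0)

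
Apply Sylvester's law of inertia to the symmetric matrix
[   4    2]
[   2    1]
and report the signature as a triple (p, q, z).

step 0: pivot 4 → sign +
step 1: row/col 1 already zero → sign 0
signature = (1, 0, 1)

Answer: (1, 0, 1)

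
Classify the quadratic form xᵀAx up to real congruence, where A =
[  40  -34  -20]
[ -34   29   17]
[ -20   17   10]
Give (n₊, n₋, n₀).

Answer: (2, 0, 1)

Derivation:
step 0: pivot 40 → sign +
step 1: pivot 1/10 → sign +
step 2: row/col 2 already zero → sign 0
signature = (2, 0, 1)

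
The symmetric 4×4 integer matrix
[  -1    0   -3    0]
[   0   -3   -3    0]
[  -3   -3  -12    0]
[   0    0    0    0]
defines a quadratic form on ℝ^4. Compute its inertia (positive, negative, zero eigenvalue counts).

step 0: pivot -1 → sign −
step 1: pivot -3 → sign −
step 2: row/col 2 already zero → sign 0
step 3: row/col 3 already zero → sign 0
signature = (0, 2, 2)

Answer: (0, 2, 2)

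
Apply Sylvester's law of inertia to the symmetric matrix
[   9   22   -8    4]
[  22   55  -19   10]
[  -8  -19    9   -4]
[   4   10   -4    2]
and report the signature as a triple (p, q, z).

step 0: pivot 9 → sign +
step 1: pivot 11/9 → sign +
step 2: pivot 18/11 → sign +
step 3: row/col 3 already zero → sign 0
signature = (3, 0, 1)

Answer: (3, 0, 1)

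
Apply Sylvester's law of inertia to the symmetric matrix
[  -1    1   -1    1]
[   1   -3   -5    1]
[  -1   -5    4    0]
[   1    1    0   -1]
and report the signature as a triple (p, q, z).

Answer: (1, 3, 0)

Derivation:
step 0: pivot -1 → sign −
step 1: pivot -2 → sign −
step 2: pivot 23 → sign +
step 3: pivot -3/23 → sign −
signature = (1, 3, 0)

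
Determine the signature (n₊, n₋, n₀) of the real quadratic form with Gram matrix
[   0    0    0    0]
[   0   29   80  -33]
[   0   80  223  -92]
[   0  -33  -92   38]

Answer: (3, 0, 1)

Derivation:
step 0: pivot 29 → sign +
step 1: pivot 67/29 → sign +
step 2: pivot 3/67 → sign +
step 3: row/col 3 already zero → sign 0
signature = (3, 0, 1)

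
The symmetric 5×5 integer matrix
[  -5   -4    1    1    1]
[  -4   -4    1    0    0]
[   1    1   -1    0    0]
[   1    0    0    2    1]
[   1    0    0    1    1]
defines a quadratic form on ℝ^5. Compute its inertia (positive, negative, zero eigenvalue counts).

Answer: (2, 3, 0)

Derivation:
step 0: pivot -5 → sign −
step 1: pivot -4/5 → sign −
step 2: pivot -3/4 → sign −
step 3: pivot 3 → sign +
step 4: pivot 2/3 → sign +
signature = (2, 3, 0)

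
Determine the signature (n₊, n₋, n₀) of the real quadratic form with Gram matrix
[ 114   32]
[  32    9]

Answer: (2, 0, 0)

Derivation:
step 0: pivot 114 → sign +
step 1: pivot 1/57 → sign +
signature = (2, 0, 0)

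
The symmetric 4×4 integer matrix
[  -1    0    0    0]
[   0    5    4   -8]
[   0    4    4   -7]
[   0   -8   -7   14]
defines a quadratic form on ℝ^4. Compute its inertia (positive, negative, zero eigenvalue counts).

step 0: pivot -1 → sign −
step 1: pivot 5 → sign +
step 2: pivot 4/5 → sign +
step 3: pivot 3/4 → sign +
signature = (3, 1, 0)

Answer: (3, 1, 0)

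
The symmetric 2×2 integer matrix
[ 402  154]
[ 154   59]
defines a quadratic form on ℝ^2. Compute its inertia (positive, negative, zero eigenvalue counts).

Answer: (2, 0, 0)

Derivation:
step 0: pivot 402 → sign +
step 1: pivot 1/201 → sign +
signature = (2, 0, 0)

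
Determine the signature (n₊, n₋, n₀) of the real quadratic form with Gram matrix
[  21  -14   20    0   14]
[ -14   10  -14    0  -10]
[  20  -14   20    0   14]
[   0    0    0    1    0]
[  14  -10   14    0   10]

step 0: pivot 21 → sign +
step 1: pivot 2/3 → sign +
step 2: pivot 2/7 → sign +
step 3: pivot 1 → sign +
step 4: row/col 4 already zero → sign 0
signature = (4, 0, 1)

Answer: (4, 0, 1)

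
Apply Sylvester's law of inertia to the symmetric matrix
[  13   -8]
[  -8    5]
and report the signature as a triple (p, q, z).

Answer: (2, 0, 0)

Derivation:
step 0: pivot 13 → sign +
step 1: pivot 1/13 → sign +
signature = (2, 0, 0)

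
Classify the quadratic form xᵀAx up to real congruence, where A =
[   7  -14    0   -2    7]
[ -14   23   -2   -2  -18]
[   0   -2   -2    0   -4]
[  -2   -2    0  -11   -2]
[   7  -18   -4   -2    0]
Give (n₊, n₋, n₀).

Answer: (3, 2, 0)

Derivation:
step 0: pivot 7 → sign +
step 1: pivot -5 → sign −
step 2: pivot -6/5 → sign −
step 3: pivot 3/7 → sign +
step 4: pivot 1 → sign +
signature = (3, 2, 0)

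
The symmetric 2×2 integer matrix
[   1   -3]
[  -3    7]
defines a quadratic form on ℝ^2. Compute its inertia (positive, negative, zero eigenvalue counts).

Answer: (1, 1, 0)

Derivation:
step 0: pivot 1 → sign +
step 1: pivot -2 → sign −
signature = (1, 1, 0)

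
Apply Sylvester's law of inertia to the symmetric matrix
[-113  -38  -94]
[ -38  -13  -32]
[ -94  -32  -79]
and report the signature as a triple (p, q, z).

Answer: (0, 3, 0)

Derivation:
step 0: pivot -113 → sign −
step 1: pivot -25/113 → sign −
step 2: pivot -3/25 → sign −
signature = (0, 3, 0)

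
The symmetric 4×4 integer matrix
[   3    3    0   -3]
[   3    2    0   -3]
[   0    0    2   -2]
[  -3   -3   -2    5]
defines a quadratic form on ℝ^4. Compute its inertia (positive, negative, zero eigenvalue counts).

step 0: pivot 3 → sign +
step 1: pivot -1 → sign −
step 2: pivot 2 → sign +
step 3: row/col 3 already zero → sign 0
signature = (2, 1, 1)

Answer: (2, 1, 1)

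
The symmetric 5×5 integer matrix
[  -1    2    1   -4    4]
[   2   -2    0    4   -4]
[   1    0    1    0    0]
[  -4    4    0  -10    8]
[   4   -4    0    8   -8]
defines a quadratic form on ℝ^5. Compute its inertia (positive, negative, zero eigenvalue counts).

Answer: (1, 2, 2)

Derivation:
step 0: pivot -1 → sign −
step 1: pivot 2 → sign +
step 2: pivot -2 → sign −
step 3: row/col 3 already zero → sign 0
step 4: row/col 4 already zero → sign 0
signature = (1, 2, 2)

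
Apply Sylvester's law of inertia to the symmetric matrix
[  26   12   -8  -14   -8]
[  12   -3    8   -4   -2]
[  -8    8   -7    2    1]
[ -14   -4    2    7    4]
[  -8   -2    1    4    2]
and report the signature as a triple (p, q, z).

Answer: (3, 2, 0)

Derivation:
step 0: pivot 26 → sign +
step 1: pivot -111/13 → sign −
step 2: pivot 727/111 → sign +
step 3: pivot -1/727 → sign −
step 4: pivot 1 → sign +
signature = (3, 2, 0)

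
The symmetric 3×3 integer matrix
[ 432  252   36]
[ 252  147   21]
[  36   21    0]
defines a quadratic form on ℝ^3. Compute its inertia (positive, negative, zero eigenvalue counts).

Answer: (1, 1, 1)

Derivation:
step 0: pivot 432 → sign +
step 1: pivot -3 → sign −
step 2: row/col 2 already zero → sign 0
signature = (1, 1, 1)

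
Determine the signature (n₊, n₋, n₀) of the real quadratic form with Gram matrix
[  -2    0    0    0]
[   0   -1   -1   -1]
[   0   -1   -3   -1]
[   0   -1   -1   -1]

step 0: pivot -2 → sign −
step 1: pivot -1 → sign −
step 2: pivot -2 → sign −
step 3: row/col 3 already zero → sign 0
signature = (0, 3, 1)

Answer: (0, 3, 1)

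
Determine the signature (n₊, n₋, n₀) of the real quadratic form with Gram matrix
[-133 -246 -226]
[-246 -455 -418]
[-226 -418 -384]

step 0: pivot -133 → sign −
step 1: pivot 1/133 → sign +
step 2: row/col 2 already zero → sign 0
signature = (1, 1, 1)

Answer: (1, 1, 1)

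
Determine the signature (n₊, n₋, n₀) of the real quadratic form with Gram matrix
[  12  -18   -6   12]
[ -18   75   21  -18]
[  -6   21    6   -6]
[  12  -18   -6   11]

Answer: (2, 1, 1)

Derivation:
step 0: pivot 12 → sign +
step 1: pivot 48 → sign +
step 2: pivot -1 → sign −
step 3: row/col 3 already zero → sign 0
signature = (2, 1, 1)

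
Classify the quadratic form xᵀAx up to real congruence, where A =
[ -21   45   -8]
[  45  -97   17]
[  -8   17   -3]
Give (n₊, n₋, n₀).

Answer: (1, 2, 0)

Derivation:
step 0: pivot -21 → sign −
step 1: pivot -4/7 → sign −
step 2: pivot 1/12 → sign +
signature = (1, 2, 0)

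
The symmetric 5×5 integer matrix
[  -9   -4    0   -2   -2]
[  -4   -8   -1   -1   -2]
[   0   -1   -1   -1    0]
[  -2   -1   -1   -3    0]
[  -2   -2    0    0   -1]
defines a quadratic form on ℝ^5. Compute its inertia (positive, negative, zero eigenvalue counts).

Answer: (0, 5, 0)

Derivation:
step 0: pivot -9 → sign −
step 1: pivot -56/9 → sign −
step 2: pivot -47/56 → sign −
step 3: pivot -66/47 → sign −
step 4: pivot -3/11 → sign −
signature = (0, 5, 0)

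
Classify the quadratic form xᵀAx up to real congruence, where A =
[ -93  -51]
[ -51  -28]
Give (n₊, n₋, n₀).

Answer: (0, 2, 0)

Derivation:
step 0: pivot -93 → sign −
step 1: pivot -1/31 → sign −
signature = (0, 2, 0)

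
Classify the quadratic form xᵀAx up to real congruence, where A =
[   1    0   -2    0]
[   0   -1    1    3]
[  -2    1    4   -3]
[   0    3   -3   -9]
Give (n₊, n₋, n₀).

step 0: pivot 1 → sign +
step 1: pivot -1 → sign −
step 2: pivot 1 → sign +
step 3: row/col 3 already zero → sign 0
signature = (2, 1, 1)

Answer: (2, 1, 1)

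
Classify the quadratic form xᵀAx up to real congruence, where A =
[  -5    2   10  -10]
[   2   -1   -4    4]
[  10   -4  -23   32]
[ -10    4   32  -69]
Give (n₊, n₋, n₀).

Answer: (0, 4, 0)

Derivation:
step 0: pivot -5 → sign −
step 1: pivot -1/5 → sign −
step 2: pivot -3 → sign −
step 3: pivot -1 → sign −
signature = (0, 4, 0)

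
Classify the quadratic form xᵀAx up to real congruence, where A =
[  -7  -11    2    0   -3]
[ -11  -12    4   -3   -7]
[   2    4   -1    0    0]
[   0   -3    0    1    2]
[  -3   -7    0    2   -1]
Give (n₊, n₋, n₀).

step 0: pivot -7 → sign −
step 1: pivot 37/7 → sign +
step 2: pivot -21/37 → sign −
step 3: pivot -2/7 → sign −
step 4: row/col 4 already zero → sign 0
signature = (1, 3, 1)

Answer: (1, 3, 1)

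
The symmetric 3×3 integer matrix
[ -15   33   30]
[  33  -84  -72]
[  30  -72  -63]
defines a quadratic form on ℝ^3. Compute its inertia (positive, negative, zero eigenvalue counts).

step 0: pivot -15 → sign −
step 1: pivot -57/5 → sign −
step 2: pivot 3/19 → sign +
signature = (1, 2, 0)

Answer: (1, 2, 0)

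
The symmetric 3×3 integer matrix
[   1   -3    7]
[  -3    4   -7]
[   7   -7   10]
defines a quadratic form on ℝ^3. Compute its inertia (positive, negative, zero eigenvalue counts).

step 0: pivot 1 → sign +
step 1: pivot -5 → sign −
step 2: pivot 1/5 → sign +
signature = (2, 1, 0)

Answer: (2, 1, 0)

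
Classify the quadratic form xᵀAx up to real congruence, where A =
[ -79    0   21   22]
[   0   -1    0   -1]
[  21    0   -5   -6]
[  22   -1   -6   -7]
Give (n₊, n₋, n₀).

step 0: pivot -79 → sign −
step 1: pivot -1 → sign −
step 2: pivot 46/79 → sign +
step 3: pivot 2/23 → sign +
signature = (2, 2, 0)

Answer: (2, 2, 0)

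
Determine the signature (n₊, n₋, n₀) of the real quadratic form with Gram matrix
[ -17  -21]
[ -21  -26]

step 0: pivot -17 → sign −
step 1: pivot -1/17 → sign −
signature = (0, 2, 0)

Answer: (0, 2, 0)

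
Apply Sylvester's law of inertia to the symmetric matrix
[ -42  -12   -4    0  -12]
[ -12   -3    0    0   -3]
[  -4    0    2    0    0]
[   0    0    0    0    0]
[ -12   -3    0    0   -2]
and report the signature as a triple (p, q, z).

Answer: (2, 2, 1)

Derivation:
step 0: pivot -42 → sign −
step 1: pivot 3/7 → sign +
step 2: pivot -2/3 → sign −
step 3: pivot 1 → sign +
step 4: row/col 4 already zero → sign 0
signature = (2, 2, 1)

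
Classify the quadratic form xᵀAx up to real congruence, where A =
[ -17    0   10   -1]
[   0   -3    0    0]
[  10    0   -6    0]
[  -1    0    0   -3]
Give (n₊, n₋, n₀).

Answer: (0, 3, 1)

Derivation:
step 0: pivot -17 → sign −
step 1: pivot -3 → sign −
step 2: pivot -2/17 → sign −
step 3: row/col 3 already zero → sign 0
signature = (0, 3, 1)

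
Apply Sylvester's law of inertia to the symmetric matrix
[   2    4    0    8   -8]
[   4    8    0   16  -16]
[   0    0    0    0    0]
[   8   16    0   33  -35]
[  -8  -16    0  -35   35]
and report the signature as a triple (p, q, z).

step 0: pivot 2 → sign +
step 1: pivot 1 → sign +
step 2: pivot -6 → sign −
step 3: row/col 3 already zero → sign 0
step 4: row/col 4 already zero → sign 0
signature = (2, 1, 2)

Answer: (2, 1, 2)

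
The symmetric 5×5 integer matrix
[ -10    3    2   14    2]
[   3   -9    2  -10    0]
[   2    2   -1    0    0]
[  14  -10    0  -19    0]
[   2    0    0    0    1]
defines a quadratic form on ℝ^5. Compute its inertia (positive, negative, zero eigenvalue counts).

Answer: (2, 3, 0)

Derivation:
step 0: pivot -10 → sign −
step 1: pivot -81/10 → sign −
step 2: pivot 19/81 → sign +
step 3: pivot 1 → sign +
step 4: pivot -1/19 → sign −
signature = (2, 3, 0)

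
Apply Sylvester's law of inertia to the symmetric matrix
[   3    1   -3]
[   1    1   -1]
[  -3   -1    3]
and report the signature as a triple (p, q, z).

Answer: (2, 0, 1)

Derivation:
step 0: pivot 3 → sign +
step 1: pivot 2/3 → sign +
step 2: row/col 2 already zero → sign 0
signature = (2, 0, 1)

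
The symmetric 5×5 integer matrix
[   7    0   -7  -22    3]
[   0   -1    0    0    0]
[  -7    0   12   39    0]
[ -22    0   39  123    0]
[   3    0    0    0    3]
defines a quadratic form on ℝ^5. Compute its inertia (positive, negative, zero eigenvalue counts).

step 0: pivot 7 → sign +
step 1: pivot -1 → sign −
step 2: pivot 5 → sign +
step 3: pivot -138/35 → sign −
step 4: pivot 3/46 → sign +
signature = (3, 2, 0)

Answer: (3, 2, 0)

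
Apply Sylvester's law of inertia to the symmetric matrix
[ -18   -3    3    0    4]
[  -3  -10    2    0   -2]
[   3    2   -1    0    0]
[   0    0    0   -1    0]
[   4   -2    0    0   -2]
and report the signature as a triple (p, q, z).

Answer: (0, 5, 0)

Derivation:
step 0: pivot -18 → sign −
step 1: pivot -19/2 → sign −
step 2: pivot -5/19 → sign −
step 3: pivot -1 → sign −
step 4: pivot -2/15 → sign −
signature = (0, 5, 0)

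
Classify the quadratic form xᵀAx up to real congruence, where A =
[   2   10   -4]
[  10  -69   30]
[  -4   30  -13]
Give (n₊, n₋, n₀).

Answer: (2, 1, 0)

Derivation:
step 0: pivot 2 → sign +
step 1: pivot -119 → sign −
step 2: pivot 1/119 → sign +
signature = (2, 1, 0)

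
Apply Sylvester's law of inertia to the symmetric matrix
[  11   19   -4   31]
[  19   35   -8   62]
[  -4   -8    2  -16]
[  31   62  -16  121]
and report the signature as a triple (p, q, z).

Answer: (3, 1, 0)

Derivation:
step 0: pivot 11 → sign +
step 1: pivot 24/11 → sign +
step 2: pivot 7/8 → sign +
step 3: pivot -2/7 → sign −
signature = (3, 1, 0)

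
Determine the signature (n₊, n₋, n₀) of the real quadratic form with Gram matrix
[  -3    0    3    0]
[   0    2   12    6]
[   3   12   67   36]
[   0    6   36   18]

Answer: (1, 2, 1)

Derivation:
step 0: pivot -3 → sign −
step 1: pivot 2 → sign +
step 2: pivot -2 → sign −
step 3: row/col 3 already zero → sign 0
signature = (1, 2, 1)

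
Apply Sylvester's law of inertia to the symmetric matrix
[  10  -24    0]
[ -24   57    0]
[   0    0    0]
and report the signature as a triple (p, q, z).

Answer: (1, 1, 1)

Derivation:
step 0: pivot 10 → sign +
step 1: pivot -3/5 → sign −
step 2: row/col 2 already zero → sign 0
signature = (1, 1, 1)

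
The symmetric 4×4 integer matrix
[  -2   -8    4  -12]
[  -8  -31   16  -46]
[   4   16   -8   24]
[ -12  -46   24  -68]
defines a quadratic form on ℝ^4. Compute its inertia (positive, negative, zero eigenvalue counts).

step 0: pivot -2 → sign −
step 1: pivot 1 → sign +
step 2: row/col 2 already zero → sign 0
step 3: row/col 3 already zero → sign 0
signature = (1, 1, 2)

Answer: (1, 1, 2)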